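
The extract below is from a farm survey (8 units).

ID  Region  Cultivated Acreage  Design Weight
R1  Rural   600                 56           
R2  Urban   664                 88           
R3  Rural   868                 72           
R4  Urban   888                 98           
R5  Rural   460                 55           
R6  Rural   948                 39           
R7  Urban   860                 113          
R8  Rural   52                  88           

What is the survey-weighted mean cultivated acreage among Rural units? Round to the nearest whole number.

Rural rows: R1, R3, R5, R6, R8
Weighted sum = 600×56 + 868×72 + 460×55 + 948×39 + 52×88
  = 33600 + 62496 + 25300 + 36972 + 4576 = 162944
Sum of weights = 56 + 72 + 55 + 39 + 88 = 310
Weighted mean = 162944 / 310 = 525.62581

526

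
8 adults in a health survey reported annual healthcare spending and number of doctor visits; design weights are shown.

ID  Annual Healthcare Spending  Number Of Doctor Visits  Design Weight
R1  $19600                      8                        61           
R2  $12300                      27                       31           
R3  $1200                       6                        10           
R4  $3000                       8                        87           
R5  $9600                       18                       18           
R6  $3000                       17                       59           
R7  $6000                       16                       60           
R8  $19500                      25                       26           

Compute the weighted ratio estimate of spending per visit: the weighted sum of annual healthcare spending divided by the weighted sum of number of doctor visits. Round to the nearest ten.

Σ wᵢ·y = 3066700
Σ wᵢ·x = 8×61 + 27×31 + 6×10 + 8×87 + 18×18 + 17×59 + 16×60 + 25×26
  = 488 + 837 + 60 + 696 + 324 + 1003 + 960 + 650 = 5018
Ratio = 3066700 / 5018 = 611.1399

610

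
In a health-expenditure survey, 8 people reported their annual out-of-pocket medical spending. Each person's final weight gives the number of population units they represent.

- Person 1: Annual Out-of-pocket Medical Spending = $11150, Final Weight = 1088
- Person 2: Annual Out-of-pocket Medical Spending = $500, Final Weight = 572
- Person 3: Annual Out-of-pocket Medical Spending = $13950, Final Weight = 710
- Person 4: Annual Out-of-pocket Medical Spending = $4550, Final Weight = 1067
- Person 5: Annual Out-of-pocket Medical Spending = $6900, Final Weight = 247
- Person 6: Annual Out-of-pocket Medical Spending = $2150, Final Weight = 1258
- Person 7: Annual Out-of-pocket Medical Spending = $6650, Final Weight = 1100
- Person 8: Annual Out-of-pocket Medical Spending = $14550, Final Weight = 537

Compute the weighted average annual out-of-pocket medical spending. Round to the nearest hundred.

Weighted sum = 11150×1088 + 500×572 + 13950×710 + 4550×1067 + 6900×247 + 2150×1258 + 6650×1100 + 14550×537
  = 46713900
Sum of weights = 1088 + 572 + 710 + 1067 + 247 + 1258 + 1100 + 537 = 6579
Weighted mean = 46713900 / 6579 = 7100.456

7100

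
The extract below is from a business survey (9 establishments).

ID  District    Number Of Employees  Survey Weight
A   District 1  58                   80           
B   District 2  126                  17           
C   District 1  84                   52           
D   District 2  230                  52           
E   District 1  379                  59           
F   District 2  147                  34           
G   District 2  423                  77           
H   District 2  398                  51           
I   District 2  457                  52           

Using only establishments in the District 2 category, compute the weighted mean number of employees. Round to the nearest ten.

District 2 rows: B, D, F, G, H, I
Weighted sum = 126×17 + 230×52 + 147×34 + 423×77 + 398×51 + 457×52
  = 2142 + 11960 + 4998 + 32571 + 20298 + 23764 = 95733
Sum of weights = 283
Weighted mean = 95733 / 283 = 338.27915

340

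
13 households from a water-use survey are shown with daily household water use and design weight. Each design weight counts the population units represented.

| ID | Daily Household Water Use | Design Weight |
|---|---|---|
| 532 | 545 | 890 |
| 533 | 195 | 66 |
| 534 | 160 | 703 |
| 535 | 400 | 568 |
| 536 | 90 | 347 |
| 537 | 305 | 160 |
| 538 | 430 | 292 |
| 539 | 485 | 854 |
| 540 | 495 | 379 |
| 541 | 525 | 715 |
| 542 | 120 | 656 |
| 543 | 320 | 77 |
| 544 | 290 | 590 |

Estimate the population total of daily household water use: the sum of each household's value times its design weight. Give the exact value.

Weighted total = 2294820

2294820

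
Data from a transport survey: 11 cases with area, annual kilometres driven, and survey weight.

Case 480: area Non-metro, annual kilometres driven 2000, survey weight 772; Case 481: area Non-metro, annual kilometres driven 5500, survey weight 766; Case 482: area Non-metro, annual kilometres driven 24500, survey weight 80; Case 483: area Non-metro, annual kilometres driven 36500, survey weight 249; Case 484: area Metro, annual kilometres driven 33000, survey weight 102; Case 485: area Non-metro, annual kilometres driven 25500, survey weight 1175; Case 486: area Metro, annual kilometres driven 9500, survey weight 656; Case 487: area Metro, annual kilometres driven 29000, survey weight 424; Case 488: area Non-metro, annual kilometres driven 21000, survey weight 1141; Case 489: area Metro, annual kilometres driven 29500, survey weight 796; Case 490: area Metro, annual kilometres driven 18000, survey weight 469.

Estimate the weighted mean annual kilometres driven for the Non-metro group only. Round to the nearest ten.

16910

Non-metro rows: 480, 481, 482, 483, 485, 488
Weighted sum = 2000×772 + 5500×766 + 24500×80 + 36500×249 + 25500×1175 + 21000×1141
  = 1544000 + 4213000 + 1960000 + 9088500 + 29962500 + 23961000 = 70729000
Sum of weights = 4183
Weighted mean = 70729000 / 4183 = 16908.678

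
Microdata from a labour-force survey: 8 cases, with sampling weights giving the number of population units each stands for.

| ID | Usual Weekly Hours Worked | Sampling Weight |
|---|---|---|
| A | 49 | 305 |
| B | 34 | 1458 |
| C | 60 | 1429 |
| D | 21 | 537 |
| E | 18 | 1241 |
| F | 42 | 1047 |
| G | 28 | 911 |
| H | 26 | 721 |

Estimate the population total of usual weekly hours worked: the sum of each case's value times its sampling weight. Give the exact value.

272100

Weighted total = 49×305 + 34×1458 + 60×1429 + 21×537 + 18×1241 + 42×1047 + 28×911 + 26×721
  = 272100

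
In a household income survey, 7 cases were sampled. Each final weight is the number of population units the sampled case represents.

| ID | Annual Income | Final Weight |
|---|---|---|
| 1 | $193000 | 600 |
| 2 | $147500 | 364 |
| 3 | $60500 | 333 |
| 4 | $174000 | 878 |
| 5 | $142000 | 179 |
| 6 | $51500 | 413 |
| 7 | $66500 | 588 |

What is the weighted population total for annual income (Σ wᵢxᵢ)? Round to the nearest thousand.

Weighted total = 193000×600 + 147500×364 + 60500×333 + 174000×878 + 142000×179 + 51500×413 + 66500×588
  = 115800000 + 53690000 + 20146500 + 152772000 + 25418000 + 21269500 + 39102000 = 428198000

428198000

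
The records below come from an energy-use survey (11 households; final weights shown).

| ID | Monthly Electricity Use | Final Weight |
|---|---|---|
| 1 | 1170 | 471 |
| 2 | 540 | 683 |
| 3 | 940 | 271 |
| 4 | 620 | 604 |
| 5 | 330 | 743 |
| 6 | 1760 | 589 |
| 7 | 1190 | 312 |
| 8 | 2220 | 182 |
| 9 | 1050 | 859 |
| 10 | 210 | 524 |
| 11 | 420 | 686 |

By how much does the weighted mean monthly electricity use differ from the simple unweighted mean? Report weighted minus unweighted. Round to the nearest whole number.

Unweighted sum = 1170 + 540 + 940 + 620 + 330 + 1760 + 1190 + 2220 + 1050 + 210 + 420 = 10450
Unweighted mean = 10450 / 11 = 950
Weighted sum = 1170×471 + 540×683 + 940×271 + 620×604 + 330×743 + 1760×589 + 1190×312 + 2220×182 + 1050×859 + 210×524 + 420×686
  = 551070 + 368820 + 254740 + 374480 + 245190 + 1036640 + 371280 + 404040 + 901950 + 110040 + 288120 = 4906370
Sum of weights = 471 + 683 + 271 + 604 + 743 + 589 + 312 + 182 + 859 + 524 + 686 = 5924
Weighted mean = 4906370 / 5924 = 828.21911
Difference (weighted minus unweighted) = -121.78089

-122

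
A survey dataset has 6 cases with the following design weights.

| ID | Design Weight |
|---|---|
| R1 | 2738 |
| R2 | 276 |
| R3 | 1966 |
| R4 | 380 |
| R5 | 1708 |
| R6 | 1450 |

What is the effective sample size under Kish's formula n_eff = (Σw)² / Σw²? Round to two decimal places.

4.37

Σ wᵢ = 2738 + 276 + 1966 + 380 + 1708 + 1450 = 8518
Σ wᵢ² = 7496644 + 76176 + 3865156 + 144400 + 2917264 + 2102500 = 16602140
n_eff = 8518² / 16602140 = 72556324 / 16602140 = 4.3702995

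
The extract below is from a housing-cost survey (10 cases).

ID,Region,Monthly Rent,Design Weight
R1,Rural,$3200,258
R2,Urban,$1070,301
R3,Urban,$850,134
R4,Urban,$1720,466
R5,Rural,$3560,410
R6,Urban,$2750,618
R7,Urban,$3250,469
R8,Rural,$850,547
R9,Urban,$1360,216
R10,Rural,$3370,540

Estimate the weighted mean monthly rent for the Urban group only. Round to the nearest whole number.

Urban rows: R2, R3, R4, R6, R7, R9
Weighted sum = 4755000
Sum of weights = 2204
Weighted mean = 4755000 / 2204 = 2157.441

2157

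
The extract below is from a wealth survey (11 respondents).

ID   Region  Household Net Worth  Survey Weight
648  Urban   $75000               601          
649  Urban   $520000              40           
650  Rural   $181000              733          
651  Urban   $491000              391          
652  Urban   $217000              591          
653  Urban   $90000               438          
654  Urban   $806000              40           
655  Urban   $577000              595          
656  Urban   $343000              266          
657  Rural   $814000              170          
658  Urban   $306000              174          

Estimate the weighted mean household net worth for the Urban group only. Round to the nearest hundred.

Urban rows: 648, 649, 651, 652, 653, 654, 655, 656, 658
Weighted sum = 75000×601 + 520000×40 + 491000×391 + 217000×591 + 90000×438 + 806000×40 + 577000×595 + 343000×266 + 306000×174
  = 45075000 + 20800000 + 191981000 + 128247000 + 39420000 + 32240000 + 343315000 + 91238000 + 53244000 = 945560000
Sum of weights = 601 + 40 + 391 + 591 + 438 + 40 + 595 + 266 + 174 = 3136
Weighted mean = 945560000 / 3136 = 301517.86

301500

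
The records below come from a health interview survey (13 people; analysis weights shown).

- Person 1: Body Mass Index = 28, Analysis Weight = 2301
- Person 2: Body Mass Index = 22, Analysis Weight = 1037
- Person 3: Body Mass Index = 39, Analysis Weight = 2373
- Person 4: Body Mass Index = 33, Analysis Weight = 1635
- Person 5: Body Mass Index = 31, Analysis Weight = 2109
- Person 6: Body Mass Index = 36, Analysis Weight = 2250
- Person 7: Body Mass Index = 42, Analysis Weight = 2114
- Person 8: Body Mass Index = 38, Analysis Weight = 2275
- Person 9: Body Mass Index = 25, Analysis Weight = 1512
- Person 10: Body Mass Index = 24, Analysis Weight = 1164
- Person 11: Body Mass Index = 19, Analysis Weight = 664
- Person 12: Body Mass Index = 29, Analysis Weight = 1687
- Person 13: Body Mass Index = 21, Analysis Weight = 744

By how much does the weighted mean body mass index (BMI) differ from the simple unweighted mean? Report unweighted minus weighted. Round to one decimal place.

-2.2

Unweighted sum = 387
Unweighted mean = 387 / 13 = 29.769231
Weighted sum = 698260
Sum of weights = 21865
Weighted mean = 698260 / 21865 = 31.935056
Difference (unweighted minus weighted) = -2.1658253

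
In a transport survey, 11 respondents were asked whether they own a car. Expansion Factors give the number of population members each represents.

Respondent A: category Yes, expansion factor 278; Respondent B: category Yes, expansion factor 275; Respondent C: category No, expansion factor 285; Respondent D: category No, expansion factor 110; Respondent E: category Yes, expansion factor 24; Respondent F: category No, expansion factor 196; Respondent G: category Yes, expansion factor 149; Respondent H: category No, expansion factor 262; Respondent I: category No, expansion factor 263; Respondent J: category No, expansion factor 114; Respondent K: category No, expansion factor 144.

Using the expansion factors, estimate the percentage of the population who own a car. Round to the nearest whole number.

35

Sum of weights for 'Yes' = 278 + 275 + 24 + 149 = 726
Total weight = 2100
Weighted proportion = 726 / 2100 = 0.34571429 → 34.571429%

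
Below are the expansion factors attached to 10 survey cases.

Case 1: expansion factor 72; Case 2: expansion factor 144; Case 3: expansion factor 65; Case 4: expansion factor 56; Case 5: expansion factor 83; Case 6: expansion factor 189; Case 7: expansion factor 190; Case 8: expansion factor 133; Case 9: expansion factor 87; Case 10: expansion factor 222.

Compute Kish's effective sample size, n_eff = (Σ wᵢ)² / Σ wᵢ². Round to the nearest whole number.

8

Σ wᵢ = 72 + 144 + 65 + 56 + 83 + 189 + 190 + 133 + 87 + 222 = 1241
Σ wᵢ² = 5184 + 20736 + 4225 + 3136 + 6889 + 35721 + 36100 + 17689 + 7569 + 49284 = 186533
n_eff = 1241² / 186533 = 1540081 / 186533 = 8.2563461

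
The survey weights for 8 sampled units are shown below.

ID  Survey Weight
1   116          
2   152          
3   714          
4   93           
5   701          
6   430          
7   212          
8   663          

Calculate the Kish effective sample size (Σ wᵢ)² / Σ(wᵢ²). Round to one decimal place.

5.5

Σ wᵢ = 116 + 152 + 714 + 93 + 701 + 430 + 212 + 663 = 3081
Σ wᵢ² = 13456 + 23104 + 509796 + 8649 + 491401 + 184900 + 44944 + 439569 = 1715819
n_eff = 3081² / 1715819 = 9492561 / 1715819 = 5.532379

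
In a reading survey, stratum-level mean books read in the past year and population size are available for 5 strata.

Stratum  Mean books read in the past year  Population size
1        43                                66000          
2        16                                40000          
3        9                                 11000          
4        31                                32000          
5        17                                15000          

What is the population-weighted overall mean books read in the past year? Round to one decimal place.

Σ Nₕ·x̄ₕ = 43×66000 + 16×40000 + 9×11000 + 31×32000 + 17×15000
  = 4824000
Σ Nₕ = 164000
Overall mean = 4824000 / 164000 = 29.414634

29.4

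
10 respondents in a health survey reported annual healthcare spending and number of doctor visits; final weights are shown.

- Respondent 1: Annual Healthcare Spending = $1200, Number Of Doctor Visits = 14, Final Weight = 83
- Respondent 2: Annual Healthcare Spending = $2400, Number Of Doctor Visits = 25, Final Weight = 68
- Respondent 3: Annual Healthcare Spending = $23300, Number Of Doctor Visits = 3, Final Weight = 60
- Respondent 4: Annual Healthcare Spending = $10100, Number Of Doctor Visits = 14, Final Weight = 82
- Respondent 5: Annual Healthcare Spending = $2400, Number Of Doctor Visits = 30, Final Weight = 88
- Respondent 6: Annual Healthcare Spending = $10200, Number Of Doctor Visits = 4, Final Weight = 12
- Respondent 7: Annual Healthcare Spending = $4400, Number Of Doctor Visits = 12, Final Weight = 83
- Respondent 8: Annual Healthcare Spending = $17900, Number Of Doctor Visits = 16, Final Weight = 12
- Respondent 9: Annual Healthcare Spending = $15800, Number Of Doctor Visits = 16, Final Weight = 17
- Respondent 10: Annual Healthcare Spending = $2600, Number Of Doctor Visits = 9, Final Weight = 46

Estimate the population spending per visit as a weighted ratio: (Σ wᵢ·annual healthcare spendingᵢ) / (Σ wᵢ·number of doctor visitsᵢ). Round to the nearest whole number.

Σ wᵢ·y = 1200×83 + 2400×68 + 23300×60 + 10100×82 + 2400×88 + 10200×12 + 4400×83 + 17900×12 + 15800×17 + 2600×46
  = 99600 + 163200 + 1398000 + 828200 + 211200 + 122400 + 365200 + 214800 + 268600 + 119600 = 3790800
Σ wᵢ·x = 14×83 + 25×68 + 3×60 + 14×82 + 30×88 + 4×12 + 12×83 + 16×12 + 16×17 + 9×46
  = 1162 + 1700 + 180 + 1148 + 2640 + 48 + 996 + 192 + 272 + 414 = 8752
Ratio = 3790800 / 8752 = 433.13528

433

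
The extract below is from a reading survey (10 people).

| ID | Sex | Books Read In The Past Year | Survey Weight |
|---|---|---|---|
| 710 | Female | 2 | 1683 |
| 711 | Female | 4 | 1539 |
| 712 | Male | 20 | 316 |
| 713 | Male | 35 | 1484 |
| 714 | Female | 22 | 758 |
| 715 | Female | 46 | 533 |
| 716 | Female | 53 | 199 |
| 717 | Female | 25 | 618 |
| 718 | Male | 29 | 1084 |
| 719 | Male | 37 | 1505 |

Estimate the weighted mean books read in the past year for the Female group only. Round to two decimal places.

Female rows: 710, 711, 714, 715, 716, 717
Weighted sum = 2×1683 + 4×1539 + 22×758 + 46×533 + 53×199 + 25×618
  = 3366 + 6156 + 16676 + 24518 + 10547 + 15450 = 76713
Sum of weights = 5330
Weighted mean = 76713 / 5330 = 14.392683

14.39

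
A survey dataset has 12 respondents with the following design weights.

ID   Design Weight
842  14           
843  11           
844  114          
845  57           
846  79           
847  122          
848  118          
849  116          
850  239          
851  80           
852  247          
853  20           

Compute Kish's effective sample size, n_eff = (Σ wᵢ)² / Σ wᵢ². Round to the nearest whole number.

8

Σ wᵢ = 14 + 11 + 114 + 57 + 79 + 122 + 118 + 116 + 239 + 80 + 247 + 20 = 1217
Σ wᵢ² = 189997
n_eff = 1217² / 189997 = 1481089 / 189997 = 7.7953283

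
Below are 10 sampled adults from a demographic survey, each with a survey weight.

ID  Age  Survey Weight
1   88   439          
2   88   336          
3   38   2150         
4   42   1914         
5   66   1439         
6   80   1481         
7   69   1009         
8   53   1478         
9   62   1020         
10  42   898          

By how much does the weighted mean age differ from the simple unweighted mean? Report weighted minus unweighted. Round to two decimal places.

Unweighted sum = 88 + 88 + 38 + 42 + 66 + 80 + 69 + 53 + 62 + 42 = 628
Unweighted mean = 628 / 10 = 62.8
Weighted sum = 88×439 + 88×336 + 38×2150 + 42×1914 + 66×1439 + 80×1481 + 69×1009 + 53×1478 + 62×1020 + 42×898
  = 38632 + 29568 + 81700 + 80388 + 94974 + 118480 + 69621 + 78334 + 63240 + 37716 = 692653
Sum of weights = 439 + 336 + 2150 + 1914 + 1439 + 1481 + 1009 + 1478 + 1020 + 898 = 12164
Weighted mean = 692653 / 12164 = 56.942864
Difference (weighted minus unweighted) = -5.8571358

-5.86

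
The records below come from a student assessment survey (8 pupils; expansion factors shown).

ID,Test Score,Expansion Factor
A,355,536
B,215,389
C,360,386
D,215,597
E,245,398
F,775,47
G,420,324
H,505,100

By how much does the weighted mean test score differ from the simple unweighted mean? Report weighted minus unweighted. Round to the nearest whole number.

Unweighted sum = 355 + 215 + 360 + 215 + 245 + 775 + 420 + 505 = 3090
Unweighted mean = 3090 / 8 = 386.25
Weighted sum = 355×536 + 215×389 + 360×386 + 215×597 + 245×398 + 775×47 + 420×324 + 505×100
  = 190280 + 83635 + 138960 + 128355 + 97510 + 36425 + 136080 + 50500 = 861745
Sum of weights = 536 + 389 + 386 + 597 + 398 + 47 + 324 + 100 = 2777
Weighted mean = 861745 / 2777 = 310.31509
Difference (weighted minus unweighted) = -75.934912

-76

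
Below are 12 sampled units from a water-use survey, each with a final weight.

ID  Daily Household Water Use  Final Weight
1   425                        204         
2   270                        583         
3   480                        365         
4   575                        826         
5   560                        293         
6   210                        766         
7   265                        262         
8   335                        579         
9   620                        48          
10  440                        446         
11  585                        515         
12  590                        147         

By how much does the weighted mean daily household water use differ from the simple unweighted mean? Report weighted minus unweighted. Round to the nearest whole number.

Unweighted sum = 425 + 270 + 480 + 575 + 560 + 210 + 265 + 335 + 620 + 440 + 585 + 590 = 5355
Unweighted mean = 5355 / 12 = 446.25
Weighted sum = 425×204 + 270×583 + 480×365 + 575×826 + 560×293 + 210×766 + 265×262 + 335×579 + 620×48 + 440×446 + 585×515 + 590×147
  = 86700 + 157410 + 175200 + 474950 + 164080 + 160860 + 69430 + 193965 + 29760 + 196240 + 301275 + 86730 = 2096600
Sum of weights = 204 + 583 + 365 + 826 + 293 + 766 + 262 + 579 + 48 + 446 + 515 + 147 = 5034
Weighted mean = 2096600 / 5034 = 416.48788
Difference (weighted minus unweighted) = -29.762118

-30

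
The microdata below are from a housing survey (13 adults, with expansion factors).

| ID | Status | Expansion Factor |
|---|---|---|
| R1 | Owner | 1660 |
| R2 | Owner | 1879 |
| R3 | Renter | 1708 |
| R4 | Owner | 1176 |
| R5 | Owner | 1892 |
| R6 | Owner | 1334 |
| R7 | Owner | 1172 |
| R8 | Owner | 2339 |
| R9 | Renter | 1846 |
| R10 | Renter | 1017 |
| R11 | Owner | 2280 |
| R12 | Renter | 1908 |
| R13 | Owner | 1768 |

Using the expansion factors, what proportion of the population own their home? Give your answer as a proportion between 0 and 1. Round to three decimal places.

Sum of weights for 'Owner' = 1660 + 1879 + 1176 + 1892 + 1334 + 1172 + 2339 + 2280 + 1768 = 15500
Total weight = 21979
Weighted proportion = 15500 / 21979 = 0.70521862

0.705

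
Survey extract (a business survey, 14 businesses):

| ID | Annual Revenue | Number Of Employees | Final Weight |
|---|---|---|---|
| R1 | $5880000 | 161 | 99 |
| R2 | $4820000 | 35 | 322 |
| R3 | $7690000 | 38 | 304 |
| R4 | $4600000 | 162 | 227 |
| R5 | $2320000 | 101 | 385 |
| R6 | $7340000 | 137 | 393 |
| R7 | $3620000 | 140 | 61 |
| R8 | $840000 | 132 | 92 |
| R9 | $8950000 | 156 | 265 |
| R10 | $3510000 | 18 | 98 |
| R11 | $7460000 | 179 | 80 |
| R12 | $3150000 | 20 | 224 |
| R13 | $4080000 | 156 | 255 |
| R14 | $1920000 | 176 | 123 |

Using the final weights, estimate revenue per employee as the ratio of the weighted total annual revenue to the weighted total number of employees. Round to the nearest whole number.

Σ wᵢ·y = 14886730000
Σ wᵢ·x = 312277
Ratio = 14886730000 / 312277 = 47671.554

47672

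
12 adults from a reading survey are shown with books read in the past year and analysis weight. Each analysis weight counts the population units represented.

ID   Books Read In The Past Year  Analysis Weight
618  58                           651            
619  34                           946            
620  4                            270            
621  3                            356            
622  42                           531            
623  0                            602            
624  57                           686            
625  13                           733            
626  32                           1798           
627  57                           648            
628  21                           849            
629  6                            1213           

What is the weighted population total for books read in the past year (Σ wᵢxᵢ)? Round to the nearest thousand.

Weighted total = 58×651 + 34×946 + 4×270 + 3×356 + 42×531 + 0×602 + 57×686 + 13×733 + 32×1798 + 57×648 + 21×849 + 6×1213
  = 262582

263000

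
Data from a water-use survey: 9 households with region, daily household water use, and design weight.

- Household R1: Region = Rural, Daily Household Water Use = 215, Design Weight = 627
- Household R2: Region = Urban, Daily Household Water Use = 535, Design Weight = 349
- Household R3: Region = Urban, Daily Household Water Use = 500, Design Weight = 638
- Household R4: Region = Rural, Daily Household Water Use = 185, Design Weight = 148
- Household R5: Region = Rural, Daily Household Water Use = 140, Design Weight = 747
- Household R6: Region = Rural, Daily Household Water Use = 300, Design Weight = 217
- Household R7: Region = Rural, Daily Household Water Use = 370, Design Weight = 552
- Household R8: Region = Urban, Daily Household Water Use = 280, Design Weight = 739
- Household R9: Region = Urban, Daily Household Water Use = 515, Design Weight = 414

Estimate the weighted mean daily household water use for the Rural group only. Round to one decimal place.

234.0

Rural rows: R1, R4, R5, R6, R7
Weighted sum = 215×627 + 185×148 + 140×747 + 300×217 + 370×552
  = 536105
Sum of weights = 627 + 148 + 747 + 217 + 552 = 2291
Weighted mean = 536105 / 2291 = 234.0048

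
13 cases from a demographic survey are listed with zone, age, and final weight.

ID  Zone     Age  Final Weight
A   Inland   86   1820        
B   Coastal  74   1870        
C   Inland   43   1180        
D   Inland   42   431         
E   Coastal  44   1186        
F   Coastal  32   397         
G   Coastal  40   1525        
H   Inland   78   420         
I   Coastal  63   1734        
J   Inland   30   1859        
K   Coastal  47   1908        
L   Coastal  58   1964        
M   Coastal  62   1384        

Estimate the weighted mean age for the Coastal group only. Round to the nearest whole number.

Coastal rows: B, E, F, G, I, K, L, M
Weighted sum = 74×1870 + 44×1186 + 32×397 + 40×1525 + 63×1734 + 47×1908 + 58×1964 + 62×1384
  = 138380 + 52184 + 12704 + 61000 + 109242 + 89676 + 113912 + 85808 = 662906
Sum of weights = 1870 + 1186 + 397 + 1525 + 1734 + 1908 + 1964 + 1384 = 11968
Weighted mean = 662906 / 11968 = 55.389873

55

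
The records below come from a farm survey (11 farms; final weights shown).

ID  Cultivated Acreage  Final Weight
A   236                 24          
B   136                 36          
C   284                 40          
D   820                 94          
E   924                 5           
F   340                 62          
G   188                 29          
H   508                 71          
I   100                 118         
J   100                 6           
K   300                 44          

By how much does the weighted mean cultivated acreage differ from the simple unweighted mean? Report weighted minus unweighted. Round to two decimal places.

4.79

Unweighted sum = 236 + 136 + 284 + 820 + 924 + 340 + 188 + 508 + 100 + 100 + 300 = 3936
Unweighted mean = 3936 / 11 = 357.81818
Weighted sum = 236×24 + 136×36 + 284×40 + 820×94 + 924×5 + 340×62 + 188×29 + 508×71 + 100×118 + 100×6 + 300×44
  = 5664 + 4896 + 11360 + 77080 + 4620 + 21080 + 5452 + 36068 + 11800 + 600 + 13200 = 191820
Sum of weights = 24 + 36 + 40 + 94 + 5 + 62 + 29 + 71 + 118 + 6 + 44 = 529
Weighted mean = 191820 / 529 = 362.6087
Difference (weighted minus unweighted) = 4.7905138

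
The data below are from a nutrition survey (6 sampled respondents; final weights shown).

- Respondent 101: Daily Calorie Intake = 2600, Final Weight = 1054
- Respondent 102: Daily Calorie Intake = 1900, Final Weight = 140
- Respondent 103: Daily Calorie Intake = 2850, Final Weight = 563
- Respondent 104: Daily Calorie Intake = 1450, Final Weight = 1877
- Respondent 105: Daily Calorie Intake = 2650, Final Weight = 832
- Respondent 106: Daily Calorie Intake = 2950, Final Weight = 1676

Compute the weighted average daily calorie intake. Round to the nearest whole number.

Weighted sum = 2600×1054 + 1900×140 + 2850×563 + 1450×1877 + 2650×832 + 2950×1676
  = 2740400 + 266000 + 1604550 + 2721650 + 2204800 + 4944200 = 14481600
Sum of weights = 1054 + 140 + 563 + 1877 + 832 + 1676 = 6142
Weighted mean = 14481600 / 6142 = 2357.7988

2358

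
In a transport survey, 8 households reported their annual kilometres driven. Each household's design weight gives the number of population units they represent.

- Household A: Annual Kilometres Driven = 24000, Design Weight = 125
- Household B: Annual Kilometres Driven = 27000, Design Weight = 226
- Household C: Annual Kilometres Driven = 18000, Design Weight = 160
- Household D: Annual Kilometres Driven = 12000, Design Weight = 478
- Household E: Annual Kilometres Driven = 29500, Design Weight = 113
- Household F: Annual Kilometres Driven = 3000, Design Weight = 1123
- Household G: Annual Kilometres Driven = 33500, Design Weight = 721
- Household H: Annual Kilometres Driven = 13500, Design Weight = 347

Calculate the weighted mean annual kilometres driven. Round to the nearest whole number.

16173

Weighted sum = 24000×125 + 27000×226 + 18000×160 + 12000×478 + 29500×113 + 3000×1123 + 33500×721 + 13500×347
  = 3000000 + 6102000 + 2880000 + 5736000 + 3333500 + 3369000 + 24153500 + 4684500 = 53258500
Sum of weights = 3293
Weighted mean = 53258500 / 3293 = 16173.246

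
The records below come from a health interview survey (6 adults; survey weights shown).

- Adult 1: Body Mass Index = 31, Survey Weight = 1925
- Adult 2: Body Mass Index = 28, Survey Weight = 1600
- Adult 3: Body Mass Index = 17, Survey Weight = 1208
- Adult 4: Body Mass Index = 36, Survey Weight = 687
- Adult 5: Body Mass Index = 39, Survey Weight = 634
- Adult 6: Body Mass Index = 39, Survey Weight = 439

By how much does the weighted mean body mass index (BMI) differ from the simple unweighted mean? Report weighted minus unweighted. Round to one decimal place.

-2.2

Unweighted sum = 31 + 28 + 17 + 36 + 39 + 39 = 190
Unweighted mean = 190 / 6 = 31.666667
Weighted sum = 31×1925 + 28×1600 + 17×1208 + 36×687 + 39×634 + 39×439
  = 191590
Sum of weights = 1925 + 1600 + 1208 + 687 + 634 + 439 = 6493
Weighted mean = 191590 / 6493 = 29.507162
Difference (weighted minus unweighted) = -2.1595051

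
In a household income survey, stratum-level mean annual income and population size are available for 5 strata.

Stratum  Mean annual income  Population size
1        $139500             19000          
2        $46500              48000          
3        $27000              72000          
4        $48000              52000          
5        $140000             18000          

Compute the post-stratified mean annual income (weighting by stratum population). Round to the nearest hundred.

Σ Nₕ·x̄ₕ = 139500×19000 + 46500×48000 + 27000×72000 + 48000×52000 + 140000×18000
  = 2650500000 + 2232000000 + 1944000000 + 2496000000 + 2520000000 = 11842500000
Σ Nₕ = 19000 + 48000 + 72000 + 52000 + 18000 = 209000
Overall mean = 11842500000 / 209000 = 56662.679

56700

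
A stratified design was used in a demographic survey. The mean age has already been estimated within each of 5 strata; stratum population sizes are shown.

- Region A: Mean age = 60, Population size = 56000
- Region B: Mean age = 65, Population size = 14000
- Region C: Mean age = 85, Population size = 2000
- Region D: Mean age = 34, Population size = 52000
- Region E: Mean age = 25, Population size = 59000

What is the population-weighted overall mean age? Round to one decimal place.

42.0

Σ Nₕ·x̄ₕ = 60×56000 + 65×14000 + 85×2000 + 34×52000 + 25×59000
  = 3360000 + 910000 + 170000 + 1768000 + 1475000 = 7683000
Σ Nₕ = 56000 + 14000 + 2000 + 52000 + 59000 = 183000
Overall mean = 7683000 / 183000 = 41.983607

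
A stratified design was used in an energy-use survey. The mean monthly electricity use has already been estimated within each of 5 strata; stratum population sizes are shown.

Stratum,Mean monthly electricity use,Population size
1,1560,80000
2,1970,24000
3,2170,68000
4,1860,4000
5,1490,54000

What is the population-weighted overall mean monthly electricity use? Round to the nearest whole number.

Σ Nₕ·x̄ₕ = 1560×80000 + 1970×24000 + 2170×68000 + 1860×4000 + 1490×54000
  = 124800000 + 47280000 + 147560000 + 7440000 + 80460000 = 407540000
Σ Nₕ = 230000
Overall mean = 407540000 / 230000 = 1771.913

1772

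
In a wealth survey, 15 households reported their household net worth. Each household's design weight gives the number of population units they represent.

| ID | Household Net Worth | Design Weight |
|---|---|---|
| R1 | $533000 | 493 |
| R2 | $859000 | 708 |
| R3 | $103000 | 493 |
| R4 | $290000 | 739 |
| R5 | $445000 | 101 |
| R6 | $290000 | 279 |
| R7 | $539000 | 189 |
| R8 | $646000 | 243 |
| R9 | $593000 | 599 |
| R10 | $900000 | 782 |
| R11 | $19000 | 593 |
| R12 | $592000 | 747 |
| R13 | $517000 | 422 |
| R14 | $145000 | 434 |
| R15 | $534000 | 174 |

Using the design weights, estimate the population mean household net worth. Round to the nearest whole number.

Weighted sum = 3407252000
Sum of weights = 6996
Weighted mean = 3407252000 / 6996 = 487028.59

487029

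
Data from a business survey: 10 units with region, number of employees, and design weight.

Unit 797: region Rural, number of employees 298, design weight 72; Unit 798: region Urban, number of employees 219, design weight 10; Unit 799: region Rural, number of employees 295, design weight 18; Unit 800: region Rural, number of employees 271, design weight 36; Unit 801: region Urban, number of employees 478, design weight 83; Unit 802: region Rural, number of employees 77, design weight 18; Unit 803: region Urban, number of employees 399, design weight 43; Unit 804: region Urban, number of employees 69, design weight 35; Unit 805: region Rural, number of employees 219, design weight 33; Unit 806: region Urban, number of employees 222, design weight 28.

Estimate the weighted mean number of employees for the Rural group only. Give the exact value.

255

Rural rows: 797, 799, 800, 802, 805
Weighted sum = 298×72 + 295×18 + 271×36 + 77×18 + 219×33
  = 45135
Sum of weights = 177
Weighted mean = 45135 / 177 = 255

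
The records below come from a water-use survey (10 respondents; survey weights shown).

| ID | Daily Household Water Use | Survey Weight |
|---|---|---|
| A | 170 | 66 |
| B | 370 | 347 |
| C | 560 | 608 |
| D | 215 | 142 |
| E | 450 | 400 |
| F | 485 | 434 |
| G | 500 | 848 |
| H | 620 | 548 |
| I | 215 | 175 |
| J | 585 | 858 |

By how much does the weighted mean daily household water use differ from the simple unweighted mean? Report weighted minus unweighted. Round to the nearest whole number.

81

Unweighted sum = 170 + 370 + 560 + 215 + 450 + 485 + 500 + 620 + 215 + 585 = 4170
Unweighted mean = 4170 / 10 = 417
Weighted sum = 170×66 + 370×347 + 560×608 + 215×142 + 450×400 + 485×434 + 500×848 + 620×548 + 215×175 + 585×858
  = 11220 + 128390 + 340480 + 30530 + 180000 + 210490 + 424000 + 339760 + 37625 + 501930 = 2204425
Sum of weights = 66 + 347 + 608 + 142 + 400 + 434 + 848 + 548 + 175 + 858 = 4426
Weighted mean = 2204425 / 4426 = 498.06258
Difference (weighted minus unweighted) = 81.062585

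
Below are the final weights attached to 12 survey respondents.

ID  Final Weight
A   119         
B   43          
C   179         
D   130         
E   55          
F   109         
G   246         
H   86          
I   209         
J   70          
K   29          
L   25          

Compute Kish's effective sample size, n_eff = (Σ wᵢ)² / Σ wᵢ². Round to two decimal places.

Σ wᵢ = 119 + 43 + 179 + 130 + 55 + 109 + 246 + 86 + 209 + 70 + 29 + 25 = 1300
Σ wᵢ² = 197816
n_eff = 1300² / 197816 = 1690000 / 197816 = 8.5432928

8.54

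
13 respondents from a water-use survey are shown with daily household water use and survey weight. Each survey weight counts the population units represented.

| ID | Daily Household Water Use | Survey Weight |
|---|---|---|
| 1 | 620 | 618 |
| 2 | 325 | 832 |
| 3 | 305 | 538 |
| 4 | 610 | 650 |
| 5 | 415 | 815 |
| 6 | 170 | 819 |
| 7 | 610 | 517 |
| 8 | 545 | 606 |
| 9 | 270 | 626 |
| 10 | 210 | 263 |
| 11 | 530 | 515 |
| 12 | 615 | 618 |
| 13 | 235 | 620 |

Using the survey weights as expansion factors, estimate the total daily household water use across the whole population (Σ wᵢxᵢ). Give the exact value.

3360215

Weighted total = 3360215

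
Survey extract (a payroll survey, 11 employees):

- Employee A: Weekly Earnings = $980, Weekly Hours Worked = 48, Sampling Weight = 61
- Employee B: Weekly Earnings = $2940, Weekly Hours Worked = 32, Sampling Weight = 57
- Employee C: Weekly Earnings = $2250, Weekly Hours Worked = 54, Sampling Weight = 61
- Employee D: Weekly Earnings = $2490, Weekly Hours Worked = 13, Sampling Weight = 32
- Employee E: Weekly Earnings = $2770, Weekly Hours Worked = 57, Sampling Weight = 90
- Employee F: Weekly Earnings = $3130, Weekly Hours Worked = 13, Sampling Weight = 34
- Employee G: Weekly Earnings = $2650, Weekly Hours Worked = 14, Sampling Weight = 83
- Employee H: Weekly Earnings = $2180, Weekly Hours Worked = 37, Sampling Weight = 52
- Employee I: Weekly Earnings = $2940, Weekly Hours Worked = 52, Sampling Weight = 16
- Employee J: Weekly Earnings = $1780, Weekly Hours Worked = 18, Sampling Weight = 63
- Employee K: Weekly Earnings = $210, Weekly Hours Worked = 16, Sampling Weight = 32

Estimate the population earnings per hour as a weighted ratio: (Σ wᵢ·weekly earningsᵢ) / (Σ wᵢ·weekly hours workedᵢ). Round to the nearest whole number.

66

Σ wᵢ·y = 980×61 + 2940×57 + 2250×61 + 2490×32 + 2770×90 + 3130×34 + 2650×83 + 2180×52 + 2940×16 + 1780×63 + 210×32
  = 59780 + 167580 + 137250 + 79680 + 249300 + 106420 + 219950 + 113360 + 47040 + 112140 + 6720 = 1299220
Σ wᵢ·x = 48×61 + 32×57 + 54×61 + 13×32 + 57×90 + 13×34 + 14×83 + 37×52 + 52×16 + 18×63 + 16×32
  = 19598
Ratio = 1299220 / 19598 = 66.293499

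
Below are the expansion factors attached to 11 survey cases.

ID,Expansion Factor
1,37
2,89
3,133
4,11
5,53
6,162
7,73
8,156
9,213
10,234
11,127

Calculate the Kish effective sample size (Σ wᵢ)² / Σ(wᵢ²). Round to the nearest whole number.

8

Σ wᵢ = 37 + 89 + 133 + 11 + 53 + 162 + 73 + 156 + 213 + 234 + 127 = 1288
Σ wᵢ² = 202072
n_eff = 1288² / 202072 = 1658944 / 202072 = 8.2096678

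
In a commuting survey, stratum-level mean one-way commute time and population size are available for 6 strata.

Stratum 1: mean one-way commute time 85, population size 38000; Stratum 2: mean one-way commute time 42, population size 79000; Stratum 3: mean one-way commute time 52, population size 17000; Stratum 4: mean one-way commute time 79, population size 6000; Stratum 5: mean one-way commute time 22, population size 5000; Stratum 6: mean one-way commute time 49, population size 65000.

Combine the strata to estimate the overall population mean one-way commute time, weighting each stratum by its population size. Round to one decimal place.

Σ Nₕ·x̄ₕ = 85×38000 + 42×79000 + 52×17000 + 79×6000 + 22×5000 + 49×65000
  = 3230000 + 3318000 + 884000 + 474000 + 110000 + 3185000 = 11201000
Σ Nₕ = 38000 + 79000 + 17000 + 6000 + 5000 + 65000 = 210000
Overall mean = 11201000 / 210000 = 53.338095

53.3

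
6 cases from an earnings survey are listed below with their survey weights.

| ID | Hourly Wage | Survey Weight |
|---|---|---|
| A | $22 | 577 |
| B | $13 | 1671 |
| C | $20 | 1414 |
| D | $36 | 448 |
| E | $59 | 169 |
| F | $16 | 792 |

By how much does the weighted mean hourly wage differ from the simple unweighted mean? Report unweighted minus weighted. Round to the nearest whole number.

Unweighted sum = 22 + 13 + 20 + 36 + 59 + 16 = 166
Unweighted mean = 166 / 6 = 27.666667
Weighted sum = 22×577 + 13×1671 + 20×1414 + 36×448 + 59×169 + 16×792
  = 101468
Sum of weights = 5071
Weighted mean = 101468 / 5071 = 20.009466
Difference (unweighted minus weighted) = 7.6572011

8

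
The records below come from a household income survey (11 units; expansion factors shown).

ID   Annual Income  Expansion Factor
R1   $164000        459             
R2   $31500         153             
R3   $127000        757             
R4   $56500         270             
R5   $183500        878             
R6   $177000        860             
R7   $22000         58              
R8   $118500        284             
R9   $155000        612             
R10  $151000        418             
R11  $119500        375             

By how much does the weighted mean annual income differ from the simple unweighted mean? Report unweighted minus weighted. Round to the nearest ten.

Unweighted sum = 164000 + 31500 + 127000 + 56500 + 183500 + 177000 + 22000 + 118500 + 155000 + 151000 + 119500 = 1305500
Unweighted mean = 1305500 / 11 = 118681.82
Weighted sum = 164000×459 + 31500×153 + 127000×757 + 56500×270 + 183500×878 + 177000×860 + 22000×58 + 118500×284 + 155000×612 + 151000×418 + 119500×375
  = 742543000
Sum of weights = 459 + 153 + 757 + 270 + 878 + 860 + 58 + 284 + 612 + 418 + 375 = 5124
Weighted mean = 742543000 / 5124 = 144914.72
Difference (unweighted minus weighted) = -26232.897

-26230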